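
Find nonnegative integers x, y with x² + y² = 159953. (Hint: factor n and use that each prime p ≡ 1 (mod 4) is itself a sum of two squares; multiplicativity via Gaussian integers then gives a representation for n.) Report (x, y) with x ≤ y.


Step 1: Factor n = 159953 = 17 · 97^2.
Step 2: Check the mod-4 condition on each prime factor: 17 ≡ 1 (mod 4), exponent 1; 97 ≡ 1 (mod 4), exponent 2.
All primes ≡ 3 (mod 4) appear to even exponent (or don't appear), so by the two-squares theorem n IS expressible as a sum of two squares.
Step 3: Build a representation. Here n = 17 · 97 · 97 is a product of primes ≡ 1 (mod 4). Each prime p ≡ 1 (mod 4) is itself a sum of two squares; find a² by testing p − a² for a perfect square:
  17: 17 − 1² = 16 = 4² ⇒ 17 = 1² + 4².
  97: 97 − 1² = 96, 97 − 2² = 93, 97 − 3² = 88, 97 − 4² = 81 = 9² ⇒ 97 = 4² + 9².
  Combine using the Brahmagupta–Fibonacci identity (a² + b²)(c² + d²) = (ac − bd)² + (ad + bc)² = (ac + bd)² + (ad − bc)²:
  17 · 97 = 1649: from (1² + 4²)(4² + 9²), take (1·4 − 4·9, 1·9 + 4·4) = (4 − 36, 9 + 16) = (-32, 25); dropping signs (only squares matter) gives (32, 25); check 32² + 25² = 1024 + 625 = 1649 ✓.
  1649 · 97 = 159953: from (32² + 25²)(4² + 9²), take (32·4 − 25·9, 32·9 + 25·4) = (128 − 225, 288 + 100) = (-97, 388); dropping signs (only squares matter) gives (97, 388); check 97² + 388² = 9409 + 150544 = 159953 ✓.
Step 4: Order so x ≤ y and verify: 97² + 388² = 9409 + 150544 = 159953 = n. ✓

n = 159953 = 97² + 388² (one valid representation with x ≤ y).


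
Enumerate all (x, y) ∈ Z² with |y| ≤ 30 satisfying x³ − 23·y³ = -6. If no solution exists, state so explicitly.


The equation is x³ - 23y³ = -6. For fixed y, x³ = 23·y³ − 6, so a solution requires the RHS to be a perfect cube.
Strategy: iterate y from -30 to 30, compute RHS = 23·y³ − 6, and check whether it is a (positive or negative) perfect cube.
Check small values of y:
  y = 0: RHS = -6 is not a perfect cube.
  y = 1: RHS = 17 is not a perfect cube.
  y = -1: RHS = -29 is not a perfect cube.
  y = 2: RHS = 178 is not a perfect cube.
  y = -2: RHS = -190 is not a perfect cube.
  y = 3: RHS = 615 is not a perfect cube.
  y = -3: RHS = -627 is not a perfect cube.
Continuing the search up to |y| = 30 finds no solutions either.
No (x, y) in the scanned range satisfies the equation.

No integer solutions with |y| ≤ 30.


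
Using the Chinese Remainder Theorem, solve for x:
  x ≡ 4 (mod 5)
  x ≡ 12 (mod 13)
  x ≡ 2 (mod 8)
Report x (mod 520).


Moduli 5, 13, 8 are pairwise coprime; by CRT there is a unique solution modulo M = 5 · 13 · 8 = 520.
Solve pairwise, accumulating the modulus:
  Start with x ≡ 4 (mod 5).
  Combine with x ≡ 12 (mod 13): since gcd(5, 13) = 1, we get a unique residue mod 65.
    Write x = 4 + 5·t and substitute into x ≡ 12 (mod 13): 5·t ≡ 12 − 4 = 8 (mod 13).
    The inverse of 5 mod 13 is 8 (since 5·8 = 40 = 3·13 + 1), so t ≡ 8·8 = 64 ≡ 12 (mod 13).
    Then x = 4 + 5·12 = 64, valid modulo lcm(5, 13) = 65: x ≡ 64 (mod 65).
  Combine with x ≡ 2 (mod 8): since gcd(65, 8) = 1, we get a unique residue mod 520.
    Write x = 64 + 65·t and substitute into x ≡ 2 (mod 8): 65·t ≡ 2 − 64 = -62 (mod 8).
    Reduce coefficients mod 8: 1·t ≡ 2 (mod 8).
    So t ≡ 2 (mod 8).
    Then x = 64 + 65·2 = 194, valid modulo lcm(65, 8) = 520: x ≡ 194 (mod 520).
Verify: 194 mod 5 = 4 ✓, 194 mod 13 = 12 ✓, 194 mod 8 = 2 ✓.

x ≡ 194 (mod 520).


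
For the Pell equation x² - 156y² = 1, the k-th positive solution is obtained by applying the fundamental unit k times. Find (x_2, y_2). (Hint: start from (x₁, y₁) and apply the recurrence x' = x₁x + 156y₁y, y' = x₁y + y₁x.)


Step 1: Find the fundamental solution (x₁, y₁) of x² - 156y² = 1.
  Expand √156 as a continued fraction. a₀ = ⌊√156⌋ = 12; iterate m_{k+1} = d_k·a_k − m_k, d_{k+1} = (156 − m_{k+1}²)/d_k, a_{k+1} = ⌊(a₀ + m_{k+1})/d_{k+1}⌋ (starting m₀ = 0, d₀ = 1), with convergents p_k = a_k·p_{k-1} + p_{k-2}, q_k = a_k·q_{k-1} + q_{k-2} (p₋₁ = 1, q₋₁ = 0):
  k = 0: a₀ = 12; p₀/q₀ = 12/1; p₀² − 156·q₀² = 144 − 156 = -12.
  k = 1: m = 12, d = 12, a = ⌊(12 + 12)/12⌋ = 2; p/q = (2·12 + 1)/(2·1 + 0) = 25/2; p² − 156·q² = 625 − 624 = 1.
  The first convergent with p² − 156·q² = 1 gives the fundamental solution (x₁, y₁) = (25, 2).
Step 2: Apply the recurrence (x_{n+1}, y_{n+1}) = (x₁x_n + 156y₁y_n, x₁y_n + y₁x_n) repeatedly.
  From (x_1, y_1) = (25, 2): x_2 = 25·25 + 156·2·2 = 1249; y_2 = 25·2 + 2·25 = 100.
Step 3: Verify x_2² - 156·y_2² = 1560001 - 1560000 = 1 (should be 1). ✓

(x_1, y_1) = (25, 2); (x_2, y_2) = (1249, 100).


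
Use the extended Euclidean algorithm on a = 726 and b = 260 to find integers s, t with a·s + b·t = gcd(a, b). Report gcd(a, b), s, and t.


Euclidean algorithm on (726, 260) — divide until remainder is 0:
  726 = 2 · 260 + 206
  260 = 1 · 206 + 54
  206 = 3 · 54 + 44
  54 = 1 · 44 + 10
  44 = 4 · 10 + 4
  10 = 2 · 4 + 2
  4 = 2 · 2 + 0
gcd(726, 260) = 2.
Track Bezout coefficients alongside the remainders: start with r₀ = 726 = a·1 + b·0 (s = 1, t = 0) and r₁ = 260 = a·0 + b·1 (s = 0, t = 1); each new remainder r_{k+1} = r_{k-1} − q_k·r_k inherits s_{k+1} = s_{k-1} − q_k·s_k, t_{k+1} = t_{k-1} − q_k·t_k, so r_k = a·s_k + b·t_k at every step:
  q = 2: r = 206, s = 1 − 2·0 = 1, t = 0 − 2·1 = -2  (check: 726·1 + 260·(-2) = 206)
  q = 1: r = 54, s = 0 − 1·1 = -1, t = 1 − 1·(-2) = 3  (check: 726·(-1) + 260·3 = 54)
  q = 3: r = 44, s = 1 − 3·(-1) = 4, t = -2 − 3·3 = -11  (check: 726·4 + 260·(-11) = 44)
  q = 1: r = 10, s = -1 − 1·4 = -5, t = 3 − 1·(-11) = 14  (check: 726·(-5) + 260·14 = 10)
  q = 4: r = 4, s = 4 − 4·(-5) = 24, t = -11 − 4·14 = -67  (check: 726·24 + 260·(-67) = 4)
  q = 2: r = 2, s = -5 − 2·24 = -53, t = 14 − 2·(-67) = 148  (check: 726·(-53) + 260·148 = 2)
The row with r = 2 (the gcd) gives the Bezout coefficients s = -53, t = 148.
Result: 726 · (-53) + 260 · (148) = 2.

gcd(726, 260) = 2; s = -53, t = 148 (check: 726·(-53) + 260·148 = 2).


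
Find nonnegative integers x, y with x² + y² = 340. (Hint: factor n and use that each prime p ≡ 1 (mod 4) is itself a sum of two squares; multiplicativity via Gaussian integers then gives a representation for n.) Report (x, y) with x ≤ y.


Step 1: Factor n = 340 = 2^2 · 5 · 17.
Step 2: Check the mod-4 condition on each prime factor: 2 = 2 (special); 5 ≡ 1 (mod 4), exponent 1; 17 ≡ 1 (mod 4), exponent 1.
All primes ≡ 3 (mod 4) appear to even exponent (or don't appear), so by the two-squares theorem n IS expressible as a sum of two squares.
Step 3: Build a representation. Group n = k² · m with k = 2 and m = 5 · 17 = 85 (a product of primes ≡ 1 (mod 4)); a representation of m scales to one of n via (k·x)² + (k·y)² = k²(x² + y²). Each prime p ≡ 1 (mod 4) is itself a sum of two squares; find a² by testing p − a² for a perfect square:
  5: 5 − 1² = 4 = 2² ⇒ 5 = 1² + 2².
  17: 17 − 1² = 16 = 4² ⇒ 17 = 1² + 4².
  Combine using the Brahmagupta–Fibonacci identity (a² + b²)(c² + d²) = (ac − bd)² + (ad + bc)² = (ac + bd)² + (ad − bc)²:
  5 · 17 = 85: from (1² + 2²)(1² + 4²), take (1·1 − 2·4, 1·4 + 2·1) = (1 − 8, 4 + 2) = (-7, 6); dropping signs (only squares matter) gives (7, 6); check 7² + 6² = 49 + 36 = 85 ✓.
  Scale by k = 2: (2·7, 2·6) = (14, 12).
Step 4: Order so x ≤ y and verify: 12² + 14² = 144 + 196 = 340 = n. ✓

n = 340 = 12² + 14² (one valid representation with x ≤ y).


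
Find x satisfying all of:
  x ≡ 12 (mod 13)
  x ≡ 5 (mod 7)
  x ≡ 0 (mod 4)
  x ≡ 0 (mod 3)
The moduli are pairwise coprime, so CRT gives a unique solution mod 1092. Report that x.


Product of moduli M = 13 · 7 · 4 · 3 = 1092.
Merge one congruence at a time:
  Start: x ≡ 12 (mod 13).
  Combine with x ≡ 5 (mod 7); new modulus lcm = 91.
    Write x = 12 + 13·t and substitute into x ≡ 5 (mod 7): 13·t ≡ 5 − 12 = -7 (mod 7).
    Reduce coefficients mod 7: 6·t ≡ 0 (mod 7).
    The inverse of 6 mod 7 is 6 (since 6·6 = 36 = 5·7 + 1), so t ≡ 6·0 = 0 ≡ 0 (mod 7).
    Then x = 12 + 13·0 = 12, valid modulo lcm(13, 7) = 91: x ≡ 12 (mod 91).
  Combine with x ≡ 0 (mod 4); new modulus lcm = 364.
    Write x = 12 + 91·t and substitute into x ≡ 0 (mod 4): 91·t ≡ 0 − 12 = -12 (mod 4).
    Reduce coefficients mod 4: 3·t ≡ 0 (mod 4).
    The inverse of 3 mod 4 is 3 (since 3·3 = 9 = 2·4 + 1), so t ≡ 3·0 = 0 ≡ 0 (mod 4).
    Then x = 12 + 91·0 = 12, valid modulo lcm(91, 4) = 364: x ≡ 12 (mod 364).
  Combine with x ≡ 0 (mod 3); new modulus lcm = 1092.
    Write x = 12 + 364·t and substitute into x ≡ 0 (mod 3): 364·t ≡ 0 − 12 = -12 (mod 3).
    Reduce coefficients mod 3: 1·t ≡ 0 (mod 3).
    So t ≡ 0 (mod 3).
    Then x = 12 + 364·0 = 12, valid modulo lcm(364, 3) = 1092: x ≡ 12 (mod 1092).
Verify against each original: 12 mod 13 = 12, 12 mod 7 = 5, 12 mod 4 = 0, 12 mod 3 = 0.

x ≡ 12 (mod 1092).


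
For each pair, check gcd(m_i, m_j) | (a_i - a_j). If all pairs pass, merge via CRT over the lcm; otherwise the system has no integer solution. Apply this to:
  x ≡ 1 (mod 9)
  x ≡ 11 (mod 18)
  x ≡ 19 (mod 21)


Moduli 9, 18, 21 are not pairwise coprime, so CRT works modulo lcm(m_i) when all pairwise compatibility conditions hold.
Pairwise compatibility: gcd(m_i, m_j) must divide a_i - a_j for every pair.
Merge one congruence at a time:
  Start: x ≡ 1 (mod 9).
  Combine with x ≡ 11 (mod 18): gcd(9, 18) = 9, and 11 - 1 = 10 is NOT divisible by 9.
    ⇒ system is inconsistent (no integer solution).

No solution (the system is inconsistent).


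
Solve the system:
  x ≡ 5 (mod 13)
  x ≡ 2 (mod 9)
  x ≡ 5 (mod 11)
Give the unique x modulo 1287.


Moduli 13, 9, 11 are pairwise coprime; by CRT there is a unique solution modulo M = 13 · 9 · 11 = 1287.
Solve pairwise, accumulating the modulus:
  Start with x ≡ 5 (mod 13).
  Combine with x ≡ 2 (mod 9): since gcd(13, 9) = 1, we get a unique residue mod 117.
    Write x = 5 + 13·t and substitute into x ≡ 2 (mod 9): 13·t ≡ 2 − 5 = -3 (mod 9).
    Reduce coefficients mod 9: 4·t ≡ 6 (mod 9).
    The inverse of 4 mod 9 is 7 (since 4·7 = 28 = 3·9 + 1), so t ≡ 7·6 = 42 ≡ 6 (mod 9).
    Then x = 5 + 13·6 = 83, valid modulo lcm(13, 9) = 117: x ≡ 83 (mod 117).
  Combine with x ≡ 5 (mod 11): since gcd(117, 11) = 1, we get a unique residue mod 1287.
    Write x = 83 + 117·t and substitute into x ≡ 5 (mod 11): 117·t ≡ 5 − 83 = -78 (mod 11).
    Reduce coefficients mod 11: 7·t ≡ 10 (mod 11).
    The inverse of 7 mod 11 is 8 (since 7·8 = 56 = 5·11 + 1), so t ≡ 8·10 = 80 ≡ 3 (mod 11).
    Then x = 83 + 117·3 = 434, valid modulo lcm(117, 11) = 1287: x ≡ 434 (mod 1287).
Verify: 434 mod 13 = 5 ✓, 434 mod 9 = 2 ✓, 434 mod 11 = 5 ✓.

x ≡ 434 (mod 1287).


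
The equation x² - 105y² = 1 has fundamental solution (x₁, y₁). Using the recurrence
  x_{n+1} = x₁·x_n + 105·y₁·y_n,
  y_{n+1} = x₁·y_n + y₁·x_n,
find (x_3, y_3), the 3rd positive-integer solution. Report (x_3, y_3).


Step 1: Find the fundamental solution (x₁, y₁) of x² - 105y² = 1.
  Expand √105 as a continued fraction. a₀ = ⌊√105⌋ = 10; iterate m_{k+1} = d_k·a_k − m_k, d_{k+1} = (105 − m_{k+1}²)/d_k, a_{k+1} = ⌊(a₀ + m_{k+1})/d_{k+1}⌋ (starting m₀ = 0, d₀ = 1), with convergents p_k = a_k·p_{k-1} + p_{k-2}, q_k = a_k·q_{k-1} + q_{k-2} (p₋₁ = 1, q₋₁ = 0):
  k = 0: a₀ = 10; p₀/q₀ = 10/1; p₀² − 105·q₀² = 100 − 105 = -5.
  k = 1: m = 10, d = 5, a = ⌊(10 + 10)/5⌋ = 4; p/q = (4·10 + 1)/(4·1 + 0) = 41/4; p² − 105·q² = 1681 − 1680 = 1.
  The first convergent with p² − 105·q² = 1 gives the fundamental solution (x₁, y₁) = (41, 4).
Step 2: Apply the recurrence (x_{n+1}, y_{n+1}) = (x₁x_n + 105y₁y_n, x₁y_n + y₁x_n) repeatedly.
  From (x_1, y_1) = (41, 4): x_2 = 41·41 + 105·4·4 = 3361; y_2 = 41·4 + 4·41 = 328.
  From (x_2, y_2) = (3361, 328): x_3 = 41·3361 + 105·4·328 = 275561; y_3 = 41·328 + 4·3361 = 26892.
Step 3: Verify x_3² - 105·y_3² = 75933864721 - 75933864720 = 1 (should be 1). ✓

(x_1, y_1) = (41, 4); (x_3, y_3) = (275561, 26892).


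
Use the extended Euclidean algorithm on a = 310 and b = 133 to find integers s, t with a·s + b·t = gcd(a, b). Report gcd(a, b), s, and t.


Euclidean algorithm on (310, 133) — divide until remainder is 0:
  310 = 2 · 133 + 44
  133 = 3 · 44 + 1
  44 = 44 · 1 + 0
gcd(310, 133) = 1.
Track Bezout coefficients alongside the remainders: start with r₀ = 310 = a·1 + b·0 (s = 1, t = 0) and r₁ = 133 = a·0 + b·1 (s = 0, t = 1); each new remainder r_{k+1} = r_{k-1} − q_k·r_k inherits s_{k+1} = s_{k-1} − q_k·s_k, t_{k+1} = t_{k-1} − q_k·t_k, so r_k = a·s_k + b·t_k at every step:
  q = 2: r = 44, s = 1 − 2·0 = 1, t = 0 − 2·1 = -2  (check: 310·1 + 133·(-2) = 44)
  q = 3: r = 1, s = 0 − 3·1 = -3, t = 1 − 3·(-2) = 7  (check: 310·(-3) + 133·7 = 1)
The row with r = 1 (the gcd) gives the Bezout coefficients s = -3, t = 7.
Result: 310 · (-3) + 133 · (7) = 1.

gcd(310, 133) = 1; s = -3, t = 7 (check: 310·(-3) + 133·7 = 1).


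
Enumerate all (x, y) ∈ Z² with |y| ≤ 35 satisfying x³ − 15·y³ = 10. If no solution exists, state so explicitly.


The equation is x³ - 15y³ = 10. For fixed y, x³ = 15·y³ + 10, so a solution requires the RHS to be a perfect cube.
Strategy: iterate y from -35 to 35, compute RHS = 15·y³ + 10, and check whether it is a (positive or negative) perfect cube.
Check small values of y:
  y = 0: RHS = 10 is not a perfect cube.
  y = 1: RHS = 25 is not a perfect cube.
  y = -1: RHS = -5 is not a perfect cube.
  y = 2: RHS = 130 is not a perfect cube.
  y = -2: RHS = -110 is not a perfect cube.
  y = 3: RHS = 415 is not a perfect cube.
  y = -3: RHS = -395 is not a perfect cube.
Continuing the search up to |y| = 35 finds no solutions either.
No (x, y) in the scanned range satisfies the equation.

No integer solutions with |y| ≤ 35.


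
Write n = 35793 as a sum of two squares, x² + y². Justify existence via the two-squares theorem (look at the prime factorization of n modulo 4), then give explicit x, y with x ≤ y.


Step 1: Factor n = 35793 = 3^2 · 41 · 97.
Step 2: Check the mod-4 condition on each prime factor: 3 ≡ 3 (mod 4), exponent 2 (must be even); 41 ≡ 1 (mod 4), exponent 1; 97 ≡ 1 (mod 4), exponent 1.
All primes ≡ 3 (mod 4) appear to even exponent (or don't appear), so by the two-squares theorem n IS expressible as a sum of two squares.
Step 3: Build a representation. Group n = k² · m with k = 3 and m = 41 · 97 = 3977 (a product of primes ≡ 1 (mod 4)); a representation of m scales to one of n via (k·x)² + (k·y)² = k²(x² + y²). Each prime p ≡ 1 (mod 4) is itself a sum of two squares; find a² by testing p − a² for a perfect square:
  41: 41 − 1² = 40, 41 − 2² = 37, 41 − 3² = 32, 41 − 4² = 25 = 5² ⇒ 41 = 4² + 5².
  97: 97 − 1² = 96, 97 − 2² = 93, 97 − 3² = 88, 97 − 4² = 81 = 9² ⇒ 97 = 4² + 9².
  Combine using the Brahmagupta–Fibonacci identity (a² + b²)(c² + d²) = (ac − bd)² + (ad + bc)² = (ac + bd)² + (ad − bc)²:
  41 · 97 = 3977: from (4² + 5²)(4² + 9²), take (4·4 − 5·9, 4·9 + 5·4) = (16 − 45, 36 + 20) = (-29, 56); dropping signs (only squares matter) gives (29, 56); check 29² + 56² = 841 + 3136 = 3977 ✓.
  Scale by k = 3: (3·29, 3·56) = (87, 168).
Step 4: Order so x ≤ y and verify: 87² + 168² = 7569 + 28224 = 35793 = n. ✓

n = 35793 = 87² + 168² (one valid representation with x ≤ y).


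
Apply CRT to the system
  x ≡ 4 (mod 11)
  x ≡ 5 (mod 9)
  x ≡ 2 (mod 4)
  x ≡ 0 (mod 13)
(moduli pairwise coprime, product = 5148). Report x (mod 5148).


Product of moduli M = 11 · 9 · 4 · 13 = 5148.
Merge one congruence at a time:
  Start: x ≡ 4 (mod 11).
  Combine with x ≡ 5 (mod 9); new modulus lcm = 99.
    Write x = 4 + 11·t and substitute into x ≡ 5 (mod 9): 11·t ≡ 5 − 4 = 1 (mod 9).
    Reduce coefficients mod 9: 2·t ≡ 1 (mod 9).
    The inverse of 2 mod 9 is 5 (since 2·5 = 10 = 1·9 + 1), so t ≡ 5·1 = 5 ≡ 5 (mod 9).
    Then x = 4 + 11·5 = 59, valid modulo lcm(11, 9) = 99: x ≡ 59 (mod 99).
  Combine with x ≡ 2 (mod 4); new modulus lcm = 396.
    Write x = 59 + 99·t and substitute into x ≡ 2 (mod 4): 99·t ≡ 2 − 59 = -57 (mod 4).
    Reduce coefficients mod 4: 3·t ≡ 3 (mod 4).
    The inverse of 3 mod 4 is 3 (since 3·3 = 9 = 2·4 + 1), so t ≡ 3·3 = 9 ≡ 1 (mod 4).
    Then x = 59 + 99·1 = 158, valid modulo lcm(99, 4) = 396: x ≡ 158 (mod 396).
  Combine with x ≡ 0 (mod 13); new modulus lcm = 5148.
    Write x = 158 + 396·t and substitute into x ≡ 0 (mod 13): 396·t ≡ 0 − 158 = -158 (mod 13).
    Reduce coefficients mod 13: 6·t ≡ 11 (mod 13).
    The inverse of 6 mod 13 is 11 (since 6·11 = 66 = 5·13 + 1), so t ≡ 11·11 = 121 ≡ 4 (mod 13).
    Then x = 158 + 396·4 = 1742, valid modulo lcm(396, 13) = 5148: x ≡ 1742 (mod 5148).
Verify against each original: 1742 mod 11 = 4, 1742 mod 9 = 5, 1742 mod 4 = 2, 1742 mod 13 = 0.

x ≡ 1742 (mod 5148).


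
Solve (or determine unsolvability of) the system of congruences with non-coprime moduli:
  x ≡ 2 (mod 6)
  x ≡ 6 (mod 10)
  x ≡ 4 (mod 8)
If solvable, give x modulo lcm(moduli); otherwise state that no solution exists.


Moduli 6, 10, 8 are not pairwise coprime, so CRT works modulo lcm(m_i) when all pairwise compatibility conditions hold.
Pairwise compatibility: gcd(m_i, m_j) must divide a_i - a_j for every pair.
Merge one congruence at a time:
  Start: x ≡ 2 (mod 6).
  Combine with x ≡ 6 (mod 10): gcd(6, 10) = 2; 6 - 2 = 4, which IS divisible by 2, so compatible.
    Write x = 2 + 6·t and substitute into x ≡ 6 (mod 10): 6·t ≡ 6 − 2 = 4 (mod 10).
    Divide the congruence (and modulus) by g = 2: 3·t ≡ 2 (mod 5).
    The inverse of 3 mod 5 is 2 (since 3·2 = 6 = 1·5 + 1), so t ≡ 2·2 = 4 ≡ 4 (mod 5).
    Then x = 2 + 6·4 = 26, valid modulo lcm(6, 10) = 30: x ≡ 26 (mod 30).
  Combine with x ≡ 4 (mod 8): gcd(30, 8) = 2; 4 - 26 = -22, which IS divisible by 2, so compatible.
    Write x = 26 + 30·t and substitute into x ≡ 4 (mod 8): 30·t ≡ 4 − 26 = -22 (mod 8).
    Divide the congruence (and modulus) by g = 2: 15·t ≡ -11 (mod 4).
    Reduce coefficients mod 4: 3·t ≡ 1 (mod 4).
    The inverse of 3 mod 4 is 3 (since 3·3 = 9 = 2·4 + 1), so t ≡ 3·1 = 3 ≡ 3 (mod 4).
    Then x = 26 + 30·3 = 116, valid modulo lcm(30, 8) = 120: x ≡ 116 (mod 120).
Verify: 116 mod 6 = 2, 116 mod 10 = 6, 116 mod 8 = 4.

x ≡ 116 (mod 120).


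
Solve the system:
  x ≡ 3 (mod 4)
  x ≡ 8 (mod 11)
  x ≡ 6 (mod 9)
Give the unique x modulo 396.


Moduli 4, 11, 9 are pairwise coprime; by CRT there is a unique solution modulo M = 4 · 11 · 9 = 396.
Solve pairwise, accumulating the modulus:
  Start with x ≡ 3 (mod 4).
  Combine with x ≡ 8 (mod 11): since gcd(4, 11) = 1, we get a unique residue mod 44.
    Write x = 3 + 4·t and substitute into x ≡ 8 (mod 11): 4·t ≡ 8 − 3 = 5 (mod 11).
    The inverse of 4 mod 11 is 3 (since 4·3 = 12 = 1·11 + 1), so t ≡ 3·5 = 15 ≡ 4 (mod 11).
    Then x = 3 + 4·4 = 19, valid modulo lcm(4, 11) = 44: x ≡ 19 (mod 44).
  Combine with x ≡ 6 (mod 9): since gcd(44, 9) = 1, we get a unique residue mod 396.
    Write x = 19 + 44·t and substitute into x ≡ 6 (mod 9): 44·t ≡ 6 − 19 = -13 (mod 9).
    Reduce coefficients mod 9: 8·t ≡ 5 (mod 9).
    The inverse of 8 mod 9 is 8 (since 8·8 = 64 = 7·9 + 1), so t ≡ 8·5 = 40 ≡ 4 (mod 9).
    Then x = 19 + 44·4 = 195, valid modulo lcm(44, 9) = 396: x ≡ 195 (mod 396).
Verify: 195 mod 4 = 3 ✓, 195 mod 11 = 8 ✓, 195 mod 9 = 6 ✓.

x ≡ 195 (mod 396).


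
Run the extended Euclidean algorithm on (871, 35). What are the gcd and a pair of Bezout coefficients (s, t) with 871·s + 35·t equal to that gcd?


Euclidean algorithm on (871, 35) — divide until remainder is 0:
  871 = 24 · 35 + 31
  35 = 1 · 31 + 4
  31 = 7 · 4 + 3
  4 = 1 · 3 + 1
  3 = 3 · 1 + 0
gcd(871, 35) = 1.
Track Bezout coefficients alongside the remainders: start with r₀ = 871 = a·1 + b·0 (s = 1, t = 0) and r₁ = 35 = a·0 + b·1 (s = 0, t = 1); each new remainder r_{k+1} = r_{k-1} − q_k·r_k inherits s_{k+1} = s_{k-1} − q_k·s_k, t_{k+1} = t_{k-1} − q_k·t_k, so r_k = a·s_k + b·t_k at every step:
  q = 24: r = 31, s = 1 − 24·0 = 1, t = 0 − 24·1 = -24  (check: 871·1 + 35·(-24) = 31)
  q = 1: r = 4, s = 0 − 1·1 = -1, t = 1 − 1·(-24) = 25  (check: 871·(-1) + 35·25 = 4)
  q = 7: r = 3, s = 1 − 7·(-1) = 8, t = -24 − 7·25 = -199  (check: 871·8 + 35·(-199) = 3)
  q = 1: r = 1, s = -1 − 1·8 = -9, t = 25 − 1·(-199) = 224  (check: 871·(-9) + 35·224 = 1)
The row with r = 1 (the gcd) gives the Bezout coefficients s = -9, t = 224.
Result: 871 · (-9) + 35 · (224) = 1.

gcd(871, 35) = 1; s = -9, t = 224 (check: 871·(-9) + 35·224 = 1).


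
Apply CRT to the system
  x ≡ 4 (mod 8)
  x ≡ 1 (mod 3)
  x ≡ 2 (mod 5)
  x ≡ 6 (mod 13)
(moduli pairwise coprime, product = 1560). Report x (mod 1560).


Product of moduli M = 8 · 3 · 5 · 13 = 1560.
Merge one congruence at a time:
  Start: x ≡ 4 (mod 8).
  Combine with x ≡ 1 (mod 3); new modulus lcm = 24.
    Write x = 4 + 8·t and substitute into x ≡ 1 (mod 3): 8·t ≡ 1 − 4 = -3 (mod 3).
    Reduce coefficients mod 3: 2·t ≡ 0 (mod 3).
    The inverse of 2 mod 3 is 2 (since 2·2 = 4 = 1·3 + 1), so t ≡ 2·0 = 0 ≡ 0 (mod 3).
    Then x = 4 + 8·0 = 4, valid modulo lcm(8, 3) = 24: x ≡ 4 (mod 24).
  Combine with x ≡ 2 (mod 5); new modulus lcm = 120.
    Write x = 4 + 24·t and substitute into x ≡ 2 (mod 5): 24·t ≡ 2 − 4 = -2 (mod 5).
    Reduce coefficients mod 5: 4·t ≡ 3 (mod 5).
    The inverse of 4 mod 5 is 4 (since 4·4 = 16 = 3·5 + 1), so t ≡ 4·3 = 12 ≡ 2 (mod 5).
    Then x = 4 + 24·2 = 52, valid modulo lcm(24, 5) = 120: x ≡ 52 (mod 120).
  Combine with x ≡ 6 (mod 13); new modulus lcm = 1560.
    Write x = 52 + 120·t and substitute into x ≡ 6 (mod 13): 120·t ≡ 6 − 52 = -46 (mod 13).
    Reduce coefficients mod 13: 3·t ≡ 6 (mod 13).
    The inverse of 3 mod 13 is 9 (since 3·9 = 27 = 2·13 + 1), so t ≡ 9·6 = 54 ≡ 2 (mod 13).
    Then x = 52 + 120·2 = 292, valid modulo lcm(120, 13) = 1560: x ≡ 292 (mod 1560).
Verify against each original: 292 mod 8 = 4, 292 mod 3 = 1, 292 mod 5 = 2, 292 mod 13 = 6.

x ≡ 292 (mod 1560).


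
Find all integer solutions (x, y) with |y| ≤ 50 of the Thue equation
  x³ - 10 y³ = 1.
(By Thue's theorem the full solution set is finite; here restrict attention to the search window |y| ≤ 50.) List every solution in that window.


The equation is x³ - 10y³ = 1. For fixed y, x³ = 10·y³ + 1, so a solution requires the RHS to be a perfect cube.
Strategy: iterate y from -50 to 50, compute RHS = 10·y³ + 1, and check whether it is a (positive or negative) perfect cube.
Check small values of y:
  y = 0: RHS = 1 = (1)³ ⇒ x = 1 works.
  y = 1: RHS = 11 is not a perfect cube.
  y = -1: RHS = -9 is not a perfect cube.
  y = 2: RHS = 81 is not a perfect cube.
  y = -2: RHS = -79 is not a perfect cube.
  y = 3: RHS = 271 is not a perfect cube.
  y = -3: RHS = -269 is not a perfect cube.
Continuing the search up to |y| = 50 finds no further solutions beyond those listed.
Collected solutions: (1, 0).

Solutions (with |y| ≤ 50): (1, 0).


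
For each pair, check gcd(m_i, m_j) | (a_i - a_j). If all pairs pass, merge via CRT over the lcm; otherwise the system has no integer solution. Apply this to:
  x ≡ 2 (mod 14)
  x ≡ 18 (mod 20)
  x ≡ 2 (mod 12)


Moduli 14, 20, 12 are not pairwise coprime, so CRT works modulo lcm(m_i) when all pairwise compatibility conditions hold.
Pairwise compatibility: gcd(m_i, m_j) must divide a_i - a_j for every pair.
Merge one congruence at a time:
  Start: x ≡ 2 (mod 14).
  Combine with x ≡ 18 (mod 20): gcd(14, 20) = 2; 18 - 2 = 16, which IS divisible by 2, so compatible.
    Write x = 2 + 14·t and substitute into x ≡ 18 (mod 20): 14·t ≡ 18 − 2 = 16 (mod 20).
    Divide the congruence (and modulus) by g = 2: 7·t ≡ 8 (mod 10).
    The inverse of 7 mod 10 is 3 (since 7·3 = 21 = 2·10 + 1), so t ≡ 3·8 = 24 ≡ 4 (mod 10).
    Then x = 2 + 14·4 = 58, valid modulo lcm(14, 20) = 140: x ≡ 58 (mod 140).
  Combine with x ≡ 2 (mod 12): gcd(140, 12) = 4; 2 - 58 = -56, which IS divisible by 4, so compatible.
    Write x = 58 + 140·t and substitute into x ≡ 2 (mod 12): 140·t ≡ 2 − 58 = -56 (mod 12).
    Divide the congruence (and modulus) by g = 4: 35·t ≡ -14 (mod 3).
    Reduce coefficients mod 3: 2·t ≡ 1 (mod 3).
    The inverse of 2 mod 3 is 2 (since 2·2 = 4 = 1·3 + 1), so t ≡ 2·1 = 2 ≡ 2 (mod 3).
    Then x = 58 + 140·2 = 338, valid modulo lcm(140, 12) = 420: x ≡ 338 (mod 420).
Verify: 338 mod 14 = 2, 338 mod 20 = 18, 338 mod 12 = 2.

x ≡ 338 (mod 420).


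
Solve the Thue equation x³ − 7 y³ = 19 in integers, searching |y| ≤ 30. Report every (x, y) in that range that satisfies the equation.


The equation is x³ - 7y³ = 19. For fixed y, x³ = 7·y³ + 19, so a solution requires the RHS to be a perfect cube.
Strategy: iterate y from -30 to 30, compute RHS = 7·y³ + 19, and check whether it is a (positive or negative) perfect cube.
Check small values of y:
  y = 0: RHS = 19 is not a perfect cube.
  y = 1: RHS = 26 is not a perfect cube.
  y = -1: RHS = 12 is not a perfect cube.
  y = 2: RHS = 75 is not a perfect cube.
  y = -2: RHS = -37 is not a perfect cube.
  y = 3: RHS = 208 is not a perfect cube.
  y = -3: RHS = -170 is not a perfect cube.
Continuing the search up to |y| = 30 finds no solutions either.
No (x, y) in the scanned range satisfies the equation.

No integer solutions with |y| ≤ 30.


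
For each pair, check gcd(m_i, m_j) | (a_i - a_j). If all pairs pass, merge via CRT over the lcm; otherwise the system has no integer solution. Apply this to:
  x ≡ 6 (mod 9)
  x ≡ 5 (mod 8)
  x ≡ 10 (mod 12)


Moduli 9, 8, 12 are not pairwise coprime, so CRT works modulo lcm(m_i) when all pairwise compatibility conditions hold.
Pairwise compatibility: gcd(m_i, m_j) must divide a_i - a_j for every pair.
Merge one congruence at a time:
  Start: x ≡ 6 (mod 9).
  Combine with x ≡ 5 (mod 8): gcd(9, 8) = 1; 5 - 6 = -1, which IS divisible by 1, so compatible.
    Write x = 6 + 9·t and substitute into x ≡ 5 (mod 8): 9·t ≡ 5 − 6 = -1 (mod 8).
    Reduce coefficients mod 8: 1·t ≡ 7 (mod 8).
    So t ≡ 7 (mod 8).
    Then x = 6 + 9·7 = 69, valid modulo lcm(9, 8) = 72: x ≡ 69 (mod 72).
  Combine with x ≡ 10 (mod 12): gcd(72, 12) = 12, and 10 - 69 = -59 is NOT divisible by 12.
    ⇒ system is inconsistent (no integer solution).

No solution (the system is inconsistent).


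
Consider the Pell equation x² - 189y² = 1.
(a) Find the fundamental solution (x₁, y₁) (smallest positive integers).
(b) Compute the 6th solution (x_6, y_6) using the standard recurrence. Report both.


Step 1: Find the fundamental solution (x₁, y₁) of x² - 189y² = 1.
  Expand √189 as a continued fraction. a₀ = ⌊√189⌋ = 13; iterate m_{k+1} = d_k·a_k − m_k, d_{k+1} = (189 − m_{k+1}²)/d_k, a_{k+1} = ⌊(a₀ + m_{k+1})/d_{k+1}⌋ (starting m₀ = 0, d₀ = 1), with convergents p_k = a_k·p_{k-1} + p_{k-2}, q_k = a_k·q_{k-1} + q_{k-2} (p₋₁ = 1, q₋₁ = 0):
  k = 0: a₀ = 13; p₀/q₀ = 13/1; p₀² − 189·q₀² = 169 − 189 = -20.
  k = 1: m = 13, d = 20, a = ⌊(13 + 13)/20⌋ = 1; p/q = (1·13 + 1)/(1·1 + 0) = 14/1; p² − 189·q² = 196 − 189 = 7.
  k = 2: m = 7, d = 7, a = ⌊(13 + 7)/7⌋ = 2; p/q = (2·14 + 13)/(2·1 + 1) = 41/3; p² − 189·q² = 1681 − 1701 = -20.
  k = 3: m = 7, d = 20, a = ⌊(13 + 7)/20⌋ = 1; p/q = (1·41 + 14)/(1·3 + 1) = 55/4; p² − 189·q² = 3025 − 3024 = 1.
  The first convergent with p² − 189·q² = 1 gives the fundamental solution (x₁, y₁) = (55, 4).
Step 2: Apply the recurrence (x_{n+1}, y_{n+1}) = (x₁x_n + 189y₁y_n, x₁y_n + y₁x_n) repeatedly.
  From (x_1, y_1) = (55, 4): x_2 = 55·55 + 189·4·4 = 6049; y_2 = 55·4 + 4·55 = 440.
  From (x_2, y_2) = (6049, 440): x_3 = 55·6049 + 189·4·440 = 665335; y_3 = 55·440 + 4·6049 = 48396.
  From (x_3, y_3) = (665335, 48396): x_4 = 55·665335 + 189·4·48396 = 73180801; y_4 = 55·48396 + 4·665335 = 5323120.
  From (x_4, y_4) = (73180801, 5323120): x_5 = 55·73180801 + 189·4·5323120 = 8049222775; y_5 = 55·5323120 + 4·73180801 = 585494804.
  From (x_5, y_5) = (8049222775, 585494804): x_6 = 55·8049222775 + 189·4·585494804 = 885341324449; y_6 = 55·585494804 + 4·8049222775 = 64399105320.
Step 3: Verify x_6² - 189·y_6² = 783829260777109485153601 - 783829260777109485153600 = 1 (should be 1). ✓

(x_1, y_1) = (55, 4); (x_6, y_6) = (885341324449, 64399105320).


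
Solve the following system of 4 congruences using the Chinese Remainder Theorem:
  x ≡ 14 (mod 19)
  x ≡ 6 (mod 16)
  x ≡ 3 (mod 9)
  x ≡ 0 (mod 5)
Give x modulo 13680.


Product of moduli M = 19 · 16 · 9 · 5 = 13680.
Merge one congruence at a time:
  Start: x ≡ 14 (mod 19).
  Combine with x ≡ 6 (mod 16); new modulus lcm = 304.
    Write x = 14 + 19·t and substitute into x ≡ 6 (mod 16): 19·t ≡ 6 − 14 = -8 (mod 16).
    Reduce coefficients mod 16: 3·t ≡ 8 (mod 16).
    The inverse of 3 mod 16 is 11 (since 3·11 = 33 = 2·16 + 1), so t ≡ 11·8 = 88 ≡ 8 (mod 16).
    Then x = 14 + 19·8 = 166, valid modulo lcm(19, 16) = 304: x ≡ 166 (mod 304).
  Combine with x ≡ 3 (mod 9); new modulus lcm = 2736.
    Write x = 166 + 304·t and substitute into x ≡ 3 (mod 9): 304·t ≡ 3 − 166 = -163 (mod 9).
    Reduce coefficients mod 9: 7·t ≡ 8 (mod 9).
    The inverse of 7 mod 9 is 4 (since 7·4 = 28 = 3·9 + 1), so t ≡ 4·8 = 32 ≡ 5 (mod 9).
    Then x = 166 + 304·5 = 1686, valid modulo lcm(304, 9) = 2736: x ≡ 1686 (mod 2736).
  Combine with x ≡ 0 (mod 5); new modulus lcm = 13680.
    Write x = 1686 + 2736·t and substitute into x ≡ 0 (mod 5): 2736·t ≡ 0 − 1686 = -1686 (mod 5).
    Reduce coefficients mod 5: 1·t ≡ 4 (mod 5).
    So t ≡ 4 (mod 5).
    Then x = 1686 + 2736·4 = 12630, valid modulo lcm(2736, 5) = 13680: x ≡ 12630 (mod 13680).
Verify against each original: 12630 mod 19 = 14, 12630 mod 16 = 6, 12630 mod 9 = 3, 12630 mod 5 = 0.

x ≡ 12630 (mod 13680).


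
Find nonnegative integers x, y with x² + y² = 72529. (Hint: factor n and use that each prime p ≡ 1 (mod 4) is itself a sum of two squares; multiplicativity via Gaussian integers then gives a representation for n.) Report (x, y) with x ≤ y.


Step 1: Factor n = 72529 = 29 · 41 · 61.
Step 2: Check the mod-4 condition on each prime factor: 29 ≡ 1 (mod 4), exponent 1; 41 ≡ 1 (mod 4), exponent 1; 61 ≡ 1 (mod 4), exponent 1.
All primes ≡ 3 (mod 4) appear to even exponent (or don't appear), so by the two-squares theorem n IS expressible as a sum of two squares.
Step 3: Build a representation. Here n = 29 · 41 · 61 is a product of primes ≡ 1 (mod 4). Each prime p ≡ 1 (mod 4) is itself a sum of two squares; find a² by testing p − a² for a perfect square:
  29: 29 − 1² = 28, 29 − 2² = 25 = 5² ⇒ 29 = 2² + 5².
  41: 41 − 1² = 40, 41 − 2² = 37, 41 − 3² = 32, 41 − 4² = 25 = 5² ⇒ 41 = 4² + 5².
  61: 61 − 1² = 60, 61 − 2² = 57, 61 − 3² = 52, 61 − 4² = 45, 61 − 5² = 36 = 6² ⇒ 61 = 5² + 6².
  Combine using the Brahmagupta–Fibonacci identity (a² + b²)(c² + d²) = (ac − bd)² + (ad + bc)² = (ac + bd)² + (ad − bc)²:
  29 · 41 = 1189: from (2² + 5²)(4² + 5²), take (2·4 − 5·5, 2·5 + 5·4) = (8 − 25, 10 + 20) = (-17, 30); dropping signs (only squares matter) gives (17, 30); check 17² + 30² = 289 + 900 = 1189 ✓.
  1189 · 61 = 72529: from (17² + 30²)(5² + 6²), take (17·5 − 30·6, 17·6 + 30·5) = (85 − 180, 102 + 150) = (-95, 252); dropping signs (only squares matter) gives (95, 252); check 95² + 252² = 9025 + 63504 = 72529 ✓.
Step 4: Order so x ≤ y and verify: 95² + 252² = 9025 + 63504 = 72529 = n. ✓

n = 72529 = 95² + 252² (one valid representation with x ≤ y).


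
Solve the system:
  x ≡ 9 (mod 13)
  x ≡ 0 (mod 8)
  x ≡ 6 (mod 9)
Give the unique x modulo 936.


Moduli 13, 8, 9 are pairwise coprime; by CRT there is a unique solution modulo M = 13 · 8 · 9 = 936.
Solve pairwise, accumulating the modulus:
  Start with x ≡ 9 (mod 13).
  Combine with x ≡ 0 (mod 8): since gcd(13, 8) = 1, we get a unique residue mod 104.
    Write x = 9 + 13·t and substitute into x ≡ 0 (mod 8): 13·t ≡ 0 − 9 = -9 (mod 8).
    Reduce coefficients mod 8: 5·t ≡ 7 (mod 8).
    The inverse of 5 mod 8 is 5 (since 5·5 = 25 = 3·8 + 1), so t ≡ 5·7 = 35 ≡ 3 (mod 8).
    Then x = 9 + 13·3 = 48, valid modulo lcm(13, 8) = 104: x ≡ 48 (mod 104).
  Combine with x ≡ 6 (mod 9): since gcd(104, 9) = 1, we get a unique residue mod 936.
    Write x = 48 + 104·t and substitute into x ≡ 6 (mod 9): 104·t ≡ 6 − 48 = -42 (mod 9).
    Reduce coefficients mod 9: 5·t ≡ 3 (mod 9).
    The inverse of 5 mod 9 is 2 (since 5·2 = 10 = 1·9 + 1), so t ≡ 2·3 = 6 ≡ 6 (mod 9).
    Then x = 48 + 104·6 = 672, valid modulo lcm(104, 9) = 936: x ≡ 672 (mod 936).
Verify: 672 mod 13 = 9 ✓, 672 mod 8 = 0 ✓, 672 mod 9 = 6 ✓.

x ≡ 672 (mod 936).


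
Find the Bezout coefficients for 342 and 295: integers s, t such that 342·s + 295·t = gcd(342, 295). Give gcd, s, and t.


Euclidean algorithm on (342, 295) — divide until remainder is 0:
  342 = 1 · 295 + 47
  295 = 6 · 47 + 13
  47 = 3 · 13 + 8
  13 = 1 · 8 + 5
  8 = 1 · 5 + 3
  5 = 1 · 3 + 2
  3 = 1 · 2 + 1
  2 = 2 · 1 + 0
gcd(342, 295) = 1.
Track Bezout coefficients alongside the remainders: start with r₀ = 342 = a·1 + b·0 (s = 1, t = 0) and r₁ = 295 = a·0 + b·1 (s = 0, t = 1); each new remainder r_{k+1} = r_{k-1} − q_k·r_k inherits s_{k+1} = s_{k-1} − q_k·s_k, t_{k+1} = t_{k-1} − q_k·t_k, so r_k = a·s_k + b·t_k at every step:
  q = 1: r = 47, s = 1 − 1·0 = 1, t = 0 − 1·1 = -1  (check: 342·1 + 295·(-1) = 47)
  q = 6: r = 13, s = 0 − 6·1 = -6, t = 1 − 6·(-1) = 7  (check: 342·(-6) + 295·7 = 13)
  q = 3: r = 8, s = 1 − 3·(-6) = 19, t = -1 − 3·7 = -22  (check: 342·19 + 295·(-22) = 8)
  q = 1: r = 5, s = -6 − 1·19 = -25, t = 7 − 1·(-22) = 29  (check: 342·(-25) + 295·29 = 5)
  q = 1: r = 3, s = 19 − 1·(-25) = 44, t = -22 − 1·29 = -51  (check: 342·44 + 295·(-51) = 3)
  q = 1: r = 2, s = -25 − 1·44 = -69, t = 29 − 1·(-51) = 80  (check: 342·(-69) + 295·80 = 2)
  q = 1: r = 1, s = 44 − 1·(-69) = 113, t = -51 − 1·80 = -131  (check: 342·113 + 295·(-131) = 1)
The row with r = 1 (the gcd) gives the Bezout coefficients s = 113, t = -131.
Result: 342 · (113) + 295 · (-131) = 1.

gcd(342, 295) = 1; s = 113, t = -131 (check: 342·113 + 295·(-131) = 1).


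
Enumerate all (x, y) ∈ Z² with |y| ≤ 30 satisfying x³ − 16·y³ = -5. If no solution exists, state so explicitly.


The equation is x³ - 16y³ = -5. For fixed y, x³ = 16·y³ − 5, so a solution requires the RHS to be a perfect cube.
Strategy: iterate y from -30 to 30, compute RHS = 16·y³ − 5, and check whether it is a (positive or negative) perfect cube.
Check small values of y:
  y = 0: RHS = -5 is not a perfect cube.
  y = 1: RHS = 11 is not a perfect cube.
  y = -1: RHS = -21 is not a perfect cube.
  y = 2: RHS = 123 is not a perfect cube.
  y = -2: RHS = -133 is not a perfect cube.
  y = 3: RHS = 427 is not a perfect cube.
  y = -3: RHS = -437 is not a perfect cube.
Continuing the search up to |y| = 30 finds no solutions either.
No (x, y) in the scanned range satisfies the equation.

No integer solutions with |y| ≤ 30.


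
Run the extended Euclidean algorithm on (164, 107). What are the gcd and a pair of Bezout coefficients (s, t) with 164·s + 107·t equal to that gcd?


Euclidean algorithm on (164, 107) — divide until remainder is 0:
  164 = 1 · 107 + 57
  107 = 1 · 57 + 50
  57 = 1 · 50 + 7
  50 = 7 · 7 + 1
  7 = 7 · 1 + 0
gcd(164, 107) = 1.
Track Bezout coefficients alongside the remainders: start with r₀ = 164 = a·1 + b·0 (s = 1, t = 0) and r₁ = 107 = a·0 + b·1 (s = 0, t = 1); each new remainder r_{k+1} = r_{k-1} − q_k·r_k inherits s_{k+1} = s_{k-1} − q_k·s_k, t_{k+1} = t_{k-1} − q_k·t_k, so r_k = a·s_k + b·t_k at every step:
  q = 1: r = 57, s = 1 − 1·0 = 1, t = 0 − 1·1 = -1  (check: 164·1 + 107·(-1) = 57)
  q = 1: r = 50, s = 0 − 1·1 = -1, t = 1 − 1·(-1) = 2  (check: 164·(-1) + 107·2 = 50)
  q = 1: r = 7, s = 1 − 1·(-1) = 2, t = -1 − 1·2 = -3  (check: 164·2 + 107·(-3) = 7)
  q = 7: r = 1, s = -1 − 7·2 = -15, t = 2 − 7·(-3) = 23  (check: 164·(-15) + 107·23 = 1)
The row with r = 1 (the gcd) gives the Bezout coefficients s = -15, t = 23.
Result: 164 · (-15) + 107 · (23) = 1.

gcd(164, 107) = 1; s = -15, t = 23 (check: 164·(-15) + 107·23 = 1).


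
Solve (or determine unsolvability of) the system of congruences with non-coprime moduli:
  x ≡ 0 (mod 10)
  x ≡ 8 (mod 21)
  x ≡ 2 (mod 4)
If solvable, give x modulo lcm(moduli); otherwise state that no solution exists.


Moduli 10, 21, 4 are not pairwise coprime, so CRT works modulo lcm(m_i) when all pairwise compatibility conditions hold.
Pairwise compatibility: gcd(m_i, m_j) must divide a_i - a_j for every pair.
Merge one congruence at a time:
  Start: x ≡ 0 (mod 10).
  Combine with x ≡ 8 (mod 21): gcd(10, 21) = 1; 8 - 0 = 8, which IS divisible by 1, so compatible.
    Write x = 0 + 10·t and substitute into x ≡ 8 (mod 21): 10·t ≡ 8 − 0 = 8 (mod 21).
    The inverse of 10 mod 21 is 19 (since 10·19 = 190 = 9·21 + 1), so t ≡ 19·8 = 152 ≡ 5 (mod 21).
    Then x = 0 + 10·5 = 50, valid modulo lcm(10, 21) = 210: x ≡ 50 (mod 210).
  Combine with x ≡ 2 (mod 4): gcd(210, 4) = 2; 2 - 50 = -48, which IS divisible by 2, so compatible.
    Write x = 50 + 210·t and substitute into x ≡ 2 (mod 4): 210·t ≡ 2 − 50 = -48 (mod 4).
    Divide the congruence (and modulus) by g = 2: 105·t ≡ -24 (mod 2).
    Reduce coefficients mod 2: 1·t ≡ 0 (mod 2).
    So t ≡ 0 (mod 2).
    Then x = 50 + 210·0 = 50, valid modulo lcm(210, 4) = 420: x ≡ 50 (mod 420).
Verify: 50 mod 10 = 0, 50 mod 21 = 8, 50 mod 4 = 2.

x ≡ 50 (mod 420).


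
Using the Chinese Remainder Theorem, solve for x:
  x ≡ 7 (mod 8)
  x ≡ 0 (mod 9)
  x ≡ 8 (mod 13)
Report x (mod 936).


Moduli 8, 9, 13 are pairwise coprime; by CRT there is a unique solution modulo M = 8 · 9 · 13 = 936.
Solve pairwise, accumulating the modulus:
  Start with x ≡ 7 (mod 8).
  Combine with x ≡ 0 (mod 9): since gcd(8, 9) = 1, we get a unique residue mod 72.
    Write x = 7 + 8·t and substitute into x ≡ 0 (mod 9): 8·t ≡ 0 − 7 = -7 (mod 9).
    Reduce coefficients mod 9: 8·t ≡ 2 (mod 9).
    The inverse of 8 mod 9 is 8 (since 8·8 = 64 = 7·9 + 1), so t ≡ 8·2 = 16 ≡ 7 (mod 9).
    Then x = 7 + 8·7 = 63, valid modulo lcm(8, 9) = 72: x ≡ 63 (mod 72).
  Combine with x ≡ 8 (mod 13): since gcd(72, 13) = 1, we get a unique residue mod 936.
    Write x = 63 + 72·t and substitute into x ≡ 8 (mod 13): 72·t ≡ 8 − 63 = -55 (mod 13).
    Reduce coefficients mod 13: 7·t ≡ 10 (mod 13).
    The inverse of 7 mod 13 is 2 (since 7·2 = 14 = 1·13 + 1), so t ≡ 2·10 = 20 ≡ 7 (mod 13).
    Then x = 63 + 72·7 = 567, valid modulo lcm(72, 13) = 936: x ≡ 567 (mod 936).
Verify: 567 mod 8 = 7 ✓, 567 mod 9 = 0 ✓, 567 mod 13 = 8 ✓.

x ≡ 567 (mod 936).


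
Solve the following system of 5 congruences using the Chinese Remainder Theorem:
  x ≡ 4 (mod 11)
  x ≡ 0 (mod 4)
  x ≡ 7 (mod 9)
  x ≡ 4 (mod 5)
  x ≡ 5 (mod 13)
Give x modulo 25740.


Product of moduli M = 11 · 4 · 9 · 5 · 13 = 25740.
Merge one congruence at a time:
  Start: x ≡ 4 (mod 11).
  Combine with x ≡ 0 (mod 4); new modulus lcm = 44.
    Write x = 4 + 11·t and substitute into x ≡ 0 (mod 4): 11·t ≡ 0 − 4 = -4 (mod 4).
    Reduce coefficients mod 4: 3·t ≡ 0 (mod 4).
    The inverse of 3 mod 4 is 3 (since 3·3 = 9 = 2·4 + 1), so t ≡ 3·0 = 0 ≡ 0 (mod 4).
    Then x = 4 + 11·0 = 4, valid modulo lcm(11, 4) = 44: x ≡ 4 (mod 44).
  Combine with x ≡ 7 (mod 9); new modulus lcm = 396.
    Write x = 4 + 44·t and substitute into x ≡ 7 (mod 9): 44·t ≡ 7 − 4 = 3 (mod 9).
    Reduce coefficients mod 9: 8·t ≡ 3 (mod 9).
    The inverse of 8 mod 9 is 8 (since 8·8 = 64 = 7·9 + 1), so t ≡ 8·3 = 24 ≡ 6 (mod 9).
    Then x = 4 + 44·6 = 268, valid modulo lcm(44, 9) = 396: x ≡ 268 (mod 396).
  Combine with x ≡ 4 (mod 5); new modulus lcm = 1980.
    Write x = 268 + 396·t and substitute into x ≡ 4 (mod 5): 396·t ≡ 4 − 268 = -264 (mod 5).
    Reduce coefficients mod 5: 1·t ≡ 1 (mod 5).
    So t ≡ 1 (mod 5).
    Then x = 268 + 396·1 = 664, valid modulo lcm(396, 5) = 1980: x ≡ 664 (mod 1980).
  Combine with x ≡ 5 (mod 13); new modulus lcm = 25740.
    Write x = 664 + 1980·t and substitute into x ≡ 5 (mod 13): 1980·t ≡ 5 − 664 = -659 (mod 13).
    Reduce coefficients mod 13: 4·t ≡ 4 (mod 13).
    The inverse of 4 mod 13 is 10 (since 4·10 = 40 = 3·13 + 1), so t ≡ 10·4 = 40 ≡ 1 (mod 13).
    Then x = 664 + 1980·1 = 2644, valid modulo lcm(1980, 13) = 25740: x ≡ 2644 (mod 25740).
Verify against each original: 2644 mod 11 = 4, 2644 mod 4 = 0, 2644 mod 9 = 7, 2644 mod 5 = 4, 2644 mod 13 = 5.

x ≡ 2644 (mod 25740).
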